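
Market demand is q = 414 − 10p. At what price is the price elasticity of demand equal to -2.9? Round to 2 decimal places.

30.78

Set −bp/(a − bp) = −2.9 ⇒ bp = 2.9(a − bp) ⇒ bp(1+2.9) = 2.9·a.
p = 2.9·414/(10·3.9) ≈ 30.78.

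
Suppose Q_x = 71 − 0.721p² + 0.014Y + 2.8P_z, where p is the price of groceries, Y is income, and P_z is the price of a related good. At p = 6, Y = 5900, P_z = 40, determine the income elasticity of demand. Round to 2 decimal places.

Evaluating quantity at (p, Y, P_z) gives Q_x = 71 − 0.721(6)² + 0.014(5900) + 2.8(40) = 71 − 25.956 + 82.6 + 112 = 239.644.
∂Q_x/∂Y = +0.014, so E_I = 0.014·(5900/239.644) ≈ 0.34.
E_I ∈ (0,1): normal good (necessity).

0.34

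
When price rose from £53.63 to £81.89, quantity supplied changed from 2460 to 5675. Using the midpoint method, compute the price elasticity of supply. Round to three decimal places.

1.895

%Δq = (5675 − 2460)/[(2460 + 5675)/2] = 3215/4067.5 ≈ 0.7904.
%ΔP = (81.89 − 53.63)/[(53.63 + 81.89)/2] = 28.26/67.76 ≈ 0.4171.
Arc elasticity E = %Δq/%ΔP ≈ 0.7904/0.4171 ≈ 1.895.
|E| > 1: supply is elastic over this range.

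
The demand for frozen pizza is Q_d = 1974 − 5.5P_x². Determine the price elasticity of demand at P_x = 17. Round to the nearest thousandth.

-8.268

At P_x = 17, Q_d = 384.5.
dQ_d/dP_x = −2·5.5·P_x = −187.
Point elasticity E = (dQ_d/dP_x)·(P_x/Q_d) = -187 × 17/384.5 ≈ -8.268.
|E| > 1, so demand is elastic at this price.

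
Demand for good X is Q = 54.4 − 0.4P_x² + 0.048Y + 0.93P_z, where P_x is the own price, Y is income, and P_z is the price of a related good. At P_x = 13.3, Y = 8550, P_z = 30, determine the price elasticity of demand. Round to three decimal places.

-0.335

At the given point, Q = 54.4 − 0.4(13.3)² + 0.048(8550) + 0.93(30) = 54.4 − 70.756 + 410.4 + 27.9 = 421.944.
∂Q/∂P_x = −2·0.4·P_x = -10.64, so E_p = -10.64·(13.3/421.944) ≈ -0.335.
|E_p| < 1: demand is inelastic.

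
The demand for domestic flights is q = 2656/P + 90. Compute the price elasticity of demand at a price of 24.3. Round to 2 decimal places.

At P = 24.3, q = 199.3004.
dq/dP = −2656/P² = −4.498.
Point elasticity E = (dq/dP)·(P/q) = -4.498 × 24.3/199.3004 ≈ -0.55.
|E| < 1, so demand is inelastic at this price.

-0.55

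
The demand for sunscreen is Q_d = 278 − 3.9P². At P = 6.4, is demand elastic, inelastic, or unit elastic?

elastic

At P = 6.4, Q_d = 118.256.
dQ_d/dP = −2·3.9·P = −49.92.
Point elasticity E = (dQ_d/dP)·(P/Q_d) = -49.92 × 6.4/118.256 ≈ -2.702.
|E| ≈ 2.702 > 1, so demand is elastic.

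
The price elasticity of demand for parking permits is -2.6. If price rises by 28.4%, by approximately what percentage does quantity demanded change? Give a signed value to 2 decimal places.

%ΔQ ≈ E × %ΔP = (-2.6) × (28.4%) = -73.84%.

-73.84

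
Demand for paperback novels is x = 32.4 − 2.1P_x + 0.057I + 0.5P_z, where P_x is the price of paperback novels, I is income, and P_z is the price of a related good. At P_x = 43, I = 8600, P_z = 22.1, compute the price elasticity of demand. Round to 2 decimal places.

-0.20

First evaluate x: 32.4 − 2.1(43) + 0.057(8600) + 0.5(22.1) = 32.4 − 90.3 + 490.2 + 11.05 = 443.35.
∂x/∂P_x = −2.1, so E_p = (−2.1)·(43/443.35) ≈ -0.20.
|E_p| < 1: demand is inelastic.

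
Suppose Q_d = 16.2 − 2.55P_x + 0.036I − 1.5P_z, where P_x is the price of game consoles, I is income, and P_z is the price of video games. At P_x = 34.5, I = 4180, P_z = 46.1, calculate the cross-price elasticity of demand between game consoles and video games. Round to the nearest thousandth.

-7.237

Evaluating quantity at (P_x, I, P_z) gives Q_d = 16.2 − 2.55(34.5) + 0.036(4180) − 1.5(46.1) = 16.2 − 87.975 + 150.48 − 69.15 = 9.555.
∂Q_d/∂P_z = −1.5, so E_xy = -1.5·(46.1/9.555) ≈ -7.237.
E_xy < 0: the goods are complements.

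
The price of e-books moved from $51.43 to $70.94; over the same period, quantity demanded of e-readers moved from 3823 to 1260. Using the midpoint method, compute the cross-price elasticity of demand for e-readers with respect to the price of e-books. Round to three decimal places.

%ΔQ_x = (1260 − 3823)/[(3823+1260)/2] = -2563/2541.5 ≈ -1.0085.
%ΔP_y = (70.94 − 51.43)/[(51.43+70.94)/2] ≈ 0.3189.
E_xy = -1.0085/0.3189 ≈ -3.163.
E_xy < 0, so e-readers and e-books are complements.

-3.163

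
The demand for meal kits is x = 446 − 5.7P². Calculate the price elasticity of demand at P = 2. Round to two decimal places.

-0.11

At P = 2, x = 423.2.
dx/dP = −2·5.7·P = −22.8.
Point elasticity E = (dx/dP)·(P/x) = -22.8 × 2/423.2 ≈ -0.11.
|E| < 1, so demand is inelastic at this price.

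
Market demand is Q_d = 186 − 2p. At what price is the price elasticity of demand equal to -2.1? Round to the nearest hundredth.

Set −bp/(a − bp) = −2.1 ⇒ bp = 2.1(a − bp) ⇒ bp(1+2.1) = 2.1·a.
p = 2.1·186/(2·3.1) = 63.00.

63.00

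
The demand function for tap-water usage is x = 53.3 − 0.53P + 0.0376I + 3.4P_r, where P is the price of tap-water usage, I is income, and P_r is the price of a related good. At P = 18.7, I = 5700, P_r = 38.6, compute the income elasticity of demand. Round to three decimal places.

Substituting, x = 53.3 − 0.53(18.7) + 0.0376(5700) + 3.4(38.6) = 53.3 − 9.911 + 214.32 + 131.24 = 388.949.
∂x/∂I = +0.0376, so E_I = 0.0376·(5700/388.949) ≈ 0.551.
E_I ∈ (0,1): normal good (necessity).

0.551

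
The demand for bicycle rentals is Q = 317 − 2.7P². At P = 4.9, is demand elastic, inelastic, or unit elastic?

inelastic

At P = 4.9, Q = 252.173.
dQ/dP = −2·2.7·P = −26.46.
Point elasticity E = (dQ/dP)·(P/Q) = -26.46 × 4.9/252.173 ≈ -0.514.
|E| ≈ 0.514 < 1, so demand is inelastic.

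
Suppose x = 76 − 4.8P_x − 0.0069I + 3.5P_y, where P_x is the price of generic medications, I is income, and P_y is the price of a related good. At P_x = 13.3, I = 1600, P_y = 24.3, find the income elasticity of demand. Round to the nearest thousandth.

-0.128

Substituting, x = 76 − 4.8(13.3) − 0.0069(1600) + 3.5(24.3) = 76 − 63.84 − 11.04 + 85.05 = 86.17.
∂x/∂I = −0.0069, so E_I = -0.0069·(1600/86.17) ≈ -0.128.
E_I < 0: inferior good.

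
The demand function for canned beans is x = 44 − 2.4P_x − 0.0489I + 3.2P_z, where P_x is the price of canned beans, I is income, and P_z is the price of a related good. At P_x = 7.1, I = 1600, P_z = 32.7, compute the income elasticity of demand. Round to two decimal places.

-1.47

Substituting, x = 44 − 2.4(7.1) − 0.0489(1600) + 3.2(32.7) = 44 − 17.04 − 78.24 + 104.64 = 53.36.
∂x/∂I = −0.0489, so E_I = -0.0489·(1600/53.36) ≈ -1.47.
E_I < 0: inferior good.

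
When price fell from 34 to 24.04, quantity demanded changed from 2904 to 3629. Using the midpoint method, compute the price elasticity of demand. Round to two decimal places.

-0.65

%ΔQ = (3629 − 2904)/[(2904 + 3629)/2] = 725/3266.5 ≈ 0.2220.
%ΔP = (24.04 − 34)/[(34 + 24.04)/2] = -9.96/29.02 ≈ -0.3432.
Arc elasticity E = %ΔQ/%ΔP ≈ 0.2220/-0.3432 ≈ -0.65.
|E| < 1: demand is inelastic over this range.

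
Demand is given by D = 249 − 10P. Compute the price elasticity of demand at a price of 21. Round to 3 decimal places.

At P = 21, D = 39.
dD/dP = −10.
Point elasticity E = (dD/dP)·(P/D) = -10 × 21/39 ≈ -5.385.
|E| > 1, so demand is elastic at this price.

-5.385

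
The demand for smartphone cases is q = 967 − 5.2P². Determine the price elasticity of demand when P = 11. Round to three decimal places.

-3.725

At P = 11, q = 337.8.
dq/dP = −2·5.2·P = −114.4.
Point elasticity E = (dq/dP)·(P/q) = -114.4 × 11/337.8 ≈ -3.725.
|E| > 1, so demand is elastic at this price.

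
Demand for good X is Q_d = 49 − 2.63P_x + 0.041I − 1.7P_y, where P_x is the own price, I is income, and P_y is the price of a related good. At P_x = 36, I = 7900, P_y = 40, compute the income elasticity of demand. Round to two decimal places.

Evaluating quantity at (P_x, I, P_y) gives Q_d = 49 − 2.63(36) + 0.041(7900) − 1.7(40) = 49 − 94.68 + 323.9 − 68 = 210.22.
∂Q_d/∂I = +0.041, so E_I = 0.041·(7900/210.22) ≈ 1.54.
E_I > 1: normal good (luxury).

1.54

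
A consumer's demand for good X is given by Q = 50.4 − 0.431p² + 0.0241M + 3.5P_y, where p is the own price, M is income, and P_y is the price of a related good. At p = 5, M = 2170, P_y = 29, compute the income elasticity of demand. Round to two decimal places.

0.27

Evaluating quantity at (p, M, P_y) gives Q = 50.4 − 0.431(5)² + 0.0241(2170) + 3.5(29) = 50.4 − 10.775 + 52.297 + 101.5 = 193.422.
∂Q/∂M = +0.0241, so E_I = 0.0241·(2170/193.422) ≈ 0.27.
E_I ∈ (0,1): normal good (necessity).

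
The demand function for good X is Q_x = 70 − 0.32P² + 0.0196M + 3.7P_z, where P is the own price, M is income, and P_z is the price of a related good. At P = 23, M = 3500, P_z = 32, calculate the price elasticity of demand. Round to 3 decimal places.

At the given point, Q_x = 70 − 0.32(23)² + 0.0196(3500) + 3.7(32) = 70 − 169.28 + 68.6 + 118.4 = 87.72.
∂Q_x/∂P = −2·0.32·P = -14.72, so E_p = -14.72·(23/87.72) ≈ -3.860.
|E_p| > 1: demand is elastic.

-3.860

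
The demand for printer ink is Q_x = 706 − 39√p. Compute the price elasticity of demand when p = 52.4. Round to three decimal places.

-0.333

At p = 52.4, Q_x = 423.6874.
dQ_x/dp = −39/(2√p) = −39/(2·7.2388).
Point elasticity E = (dQ_x/dp)·(p/Q_x) = -2.6938 × 52.4/423.6874 ≈ -0.333.
|E| < 1, so demand is inelastic at this price.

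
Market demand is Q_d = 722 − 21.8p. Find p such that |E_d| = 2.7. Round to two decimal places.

Set −bp/(a − bp) = −2.7 ⇒ bp = 2.7(a − bp) ⇒ bp(1+2.7) = 2.7·a.
p = 2.7·722/(21.8·3.7) ≈ 24.17.

24.17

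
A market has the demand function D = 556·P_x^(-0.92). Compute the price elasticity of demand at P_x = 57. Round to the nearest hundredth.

-0.92

For a Cobb–Douglas (constant-elasticity) form D = A·P_x^α·…, the elasticity with respect to P_x equals the exponent α at every point.
Here the exponent on P_x is -0.92, so the price elasticity of demand is -0.92.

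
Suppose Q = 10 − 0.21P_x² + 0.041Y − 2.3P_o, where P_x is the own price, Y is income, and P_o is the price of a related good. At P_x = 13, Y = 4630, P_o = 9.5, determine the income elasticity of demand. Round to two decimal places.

1.33

First evaluate Q: 10 − 0.21(13)² + 0.041(4630) − 2.3(9.5) = 10 − 35.49 + 189.83 − 21.85 = 142.49.
∂Q/∂Y = +0.041, so E_I = 0.041·(4630/142.49) ≈ 1.33.
E_I > 1: normal good (luxury).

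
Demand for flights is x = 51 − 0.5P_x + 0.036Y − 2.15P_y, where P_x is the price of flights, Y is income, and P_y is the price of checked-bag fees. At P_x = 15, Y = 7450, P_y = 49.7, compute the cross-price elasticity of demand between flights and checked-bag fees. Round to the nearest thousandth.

Substituting, x = 51 − 0.5(15) + 0.036(7450) − 2.15(49.7) = 51 − 7.5 + 268.2 − 106.855 = 204.845.
∂x/∂P_y = −2.15, so E_xy = -2.15·(49.7/204.845) ≈ -0.522.
E_xy < 0: the goods are complements.

-0.522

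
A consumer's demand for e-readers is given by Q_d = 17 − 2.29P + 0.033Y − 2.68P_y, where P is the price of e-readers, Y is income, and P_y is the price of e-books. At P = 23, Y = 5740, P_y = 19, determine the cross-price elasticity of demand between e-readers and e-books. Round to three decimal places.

-0.495

Substituting, Q_d = 17 − 2.29(23) + 0.033(5740) − 2.68(19) = 17 − 52.67 + 189.42 − 50.92 = 102.83.
∂Q_d/∂P_y = −2.68, so E_xy = -2.68·(19/102.83) ≈ -0.495.
E_xy < 0: the goods are complements.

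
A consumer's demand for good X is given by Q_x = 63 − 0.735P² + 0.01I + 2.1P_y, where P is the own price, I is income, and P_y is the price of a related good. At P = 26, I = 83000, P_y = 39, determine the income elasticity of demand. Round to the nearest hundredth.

Q_x = 63 − 0.735(26)² + 0.01(83000) + 2.1(39) = 63 − 496.86 + 830 + 81.9 = 478.04.
∂Q_x/∂I = +0.01, so E_I = 0.01·(83000/478.04) ≈ 1.74.
E_I > 1: normal good (luxury).

1.74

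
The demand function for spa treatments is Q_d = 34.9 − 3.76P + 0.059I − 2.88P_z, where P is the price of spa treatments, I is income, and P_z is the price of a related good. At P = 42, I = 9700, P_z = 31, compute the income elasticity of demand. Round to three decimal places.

First evaluate Q_d: 34.9 − 3.76(42) + 0.059(9700) − 2.88(31) = 34.9 − 157.92 + 572.3 − 89.28 = 360.
∂Q_d/∂I = +0.059, so E_I = 0.059·(9700/360) ≈ 1.590.
E_I > 1: normal good (luxury).

1.590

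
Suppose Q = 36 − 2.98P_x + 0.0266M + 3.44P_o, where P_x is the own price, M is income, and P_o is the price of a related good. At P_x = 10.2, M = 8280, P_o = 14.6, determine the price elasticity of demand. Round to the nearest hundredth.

First evaluate Q: 36 − 2.98(10.2) + 0.0266(8280) + 3.44(14.6) = 36 − 30.396 + 220.248 + 50.224 = 276.076.
∂Q/∂P_x = −2.98, so E_p = (−2.98)·(10.2/276.076) ≈ -0.11.
|E_p| < 1: demand is inelastic.

-0.11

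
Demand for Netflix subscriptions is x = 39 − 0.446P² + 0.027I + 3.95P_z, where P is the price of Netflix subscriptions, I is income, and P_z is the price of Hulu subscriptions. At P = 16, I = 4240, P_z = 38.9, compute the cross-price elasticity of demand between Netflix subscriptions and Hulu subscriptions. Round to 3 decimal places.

At the given point, x = 39 − 0.446(16)² + 0.027(4240) + 3.95(38.9) = 39 − 114.176 + 114.48 + 153.655 = 192.959.
∂x/∂P_z = +3.95, so E_xy = 3.95·(38.9/192.959) ≈ 0.796.
E_xy > 0: the goods are substitutes.

0.796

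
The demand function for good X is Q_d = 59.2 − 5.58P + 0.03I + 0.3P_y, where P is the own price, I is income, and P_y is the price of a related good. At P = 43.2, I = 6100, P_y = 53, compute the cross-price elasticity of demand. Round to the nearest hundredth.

At the given point, Q_d = 59.2 − 5.58(43.2) + 0.03(6100) + 0.3(53) = 59.2 − 241.056 + 183 + 15.9 = 17.044.
∂Q_d/∂P_y = +0.3, so E_xy = 0.3·(53/17.044) ≈ 0.93.
E_xy > 0: the goods are substitutes.

0.93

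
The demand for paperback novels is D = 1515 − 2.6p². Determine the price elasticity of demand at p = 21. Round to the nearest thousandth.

At p = 21, D = 368.4.
dD/dp = −2·2.6·p = −109.2.
Point elasticity E = (dD/dp)·(p/D) = -109.2 × 21/368.4 ≈ -6.225.
|E| > 1, so demand is elastic at this price.

-6.225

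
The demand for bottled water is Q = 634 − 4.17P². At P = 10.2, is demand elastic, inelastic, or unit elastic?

elastic

At P = 10.2, Q = 200.1532.
dQ/dP = −2·4.17·P = −85.068.
Point elasticity E = (dQ/dP)·(P/Q) = -85.068 × 10.2/200.1532 ≈ -4.335.
|E| ≈ 4.335 > 1, so demand is elastic.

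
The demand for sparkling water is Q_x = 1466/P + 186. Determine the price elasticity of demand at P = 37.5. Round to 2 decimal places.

-0.17

At P = 37.5, Q_x = 225.0933.
dQ_x/dP = −1466/P² = −1.0425.
Point elasticity E = (dQ_x/dP)·(P/Q_x) = -1.0425 × 37.5/225.0933 ≈ -0.17.
|E| < 1, so demand is inelastic at this price.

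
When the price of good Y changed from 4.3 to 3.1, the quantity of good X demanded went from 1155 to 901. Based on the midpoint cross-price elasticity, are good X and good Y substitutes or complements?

substitutes

%ΔQ_x = (901 − 1155)/[(1155+901)/2] = -254/1028 ≈ -0.2471.
%ΔP_y = (3.1 − 4.3)/[(4.3+3.1)/2] ≈ -0.3243.
E_xy = -0.2471/-0.3243 ≈ 0.762.
E_xy > 0, so the goods are substitutes.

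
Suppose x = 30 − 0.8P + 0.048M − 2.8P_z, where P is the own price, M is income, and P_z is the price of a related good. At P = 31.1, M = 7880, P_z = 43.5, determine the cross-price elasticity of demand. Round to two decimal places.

-0.47

First evaluate x: 30 − 0.8(31.1) + 0.048(7880) − 2.8(43.5) = 30 − 24.88 + 378.24 − 121.8 = 261.56.
∂x/∂P_z = −2.8, so E_xy = -2.8·(43.5/261.56) ≈ -0.47.
E_xy < 0: the goods are complements.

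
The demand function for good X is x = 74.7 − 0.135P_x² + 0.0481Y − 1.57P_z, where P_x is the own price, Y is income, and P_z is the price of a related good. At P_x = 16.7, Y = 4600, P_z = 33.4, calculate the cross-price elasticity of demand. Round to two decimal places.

-0.25

At the given point, x = 74.7 − 0.135(16.7)² + 0.0481(4600) − 1.57(33.4) = 74.7 − 37.6502 + 221.26 − 52.438 = 205.8719.
∂x/∂P_z = −1.57, so E_xy = -1.57·(33.4/205.8719) ≈ -0.25.
E_xy < 0: the goods are complements.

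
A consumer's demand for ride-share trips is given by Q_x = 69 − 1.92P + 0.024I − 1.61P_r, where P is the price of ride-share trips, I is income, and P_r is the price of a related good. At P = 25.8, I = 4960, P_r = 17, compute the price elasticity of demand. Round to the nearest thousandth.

-0.446

At the given point, Q_x = 69 − 1.92(25.8) + 0.024(4960) − 1.61(17) = 69 − 49.536 + 119.04 − 27.37 = 111.134.
∂Q_x/∂P = −1.92, so E_p = (−1.92)·(25.8/111.134) ≈ -0.446.
|E_p| < 1: demand is inelastic.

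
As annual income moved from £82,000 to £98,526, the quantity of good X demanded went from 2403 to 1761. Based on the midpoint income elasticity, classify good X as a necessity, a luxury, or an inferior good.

%ΔQ = (1761 − 2403)/[(2403+1761)/2] = -642/2082 ≈ -0.3084.
%ΔY = (98,526 − 82,000)/[(82,000+98,526)/2] = 16526/90263 ≈ 0.1831.
E_I = %ΔQ/%ΔY ≈ -1.684.
E_I < 0: inferior good.

inferior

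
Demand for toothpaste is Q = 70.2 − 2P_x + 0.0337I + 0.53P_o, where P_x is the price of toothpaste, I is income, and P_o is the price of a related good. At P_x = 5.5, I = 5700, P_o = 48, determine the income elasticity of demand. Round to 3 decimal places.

Substituting, Q = 70.2 − 2(5.5) + 0.0337(5700) + 0.53(48) = 70.2 − 11 + 192.09 + 25.44 = 276.73.
∂Q/∂I = +0.0337, so E_I = 0.0337·(5700/276.73) ≈ 0.694.
E_I ∈ (0,1): normal good (necessity).

0.694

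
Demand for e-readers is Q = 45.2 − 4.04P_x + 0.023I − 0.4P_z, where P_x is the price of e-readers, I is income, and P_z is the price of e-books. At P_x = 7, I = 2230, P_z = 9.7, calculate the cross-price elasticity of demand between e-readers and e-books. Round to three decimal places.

-0.060

Q = 45.2 − 4.04(7) + 0.023(2230) − 0.4(9.7) = 45.2 − 28.28 + 51.29 − 3.88 = 64.33.
∂Q/∂P_z = −0.4, so E_xy = -0.4·(9.7/64.33) ≈ -0.060.
E_xy < 0: the goods are complements.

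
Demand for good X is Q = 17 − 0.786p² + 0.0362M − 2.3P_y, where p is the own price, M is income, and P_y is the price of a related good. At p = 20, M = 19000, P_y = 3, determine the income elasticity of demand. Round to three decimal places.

1.793

At the given point, Q = 17 − 0.786(20)² + 0.0362(19000) − 2.3(3) = 17 − 314.4 + 687.8 − 6.9 = 383.5.
∂Q/∂M = +0.0362, so E_I = 0.0362·(19000/383.5) ≈ 1.793.
E_I > 1: normal good (luxury).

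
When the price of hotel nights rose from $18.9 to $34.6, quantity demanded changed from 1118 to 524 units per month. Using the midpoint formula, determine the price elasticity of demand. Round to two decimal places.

-1.23

%Δq = (524 − 1118)/[(1118 + 524)/2] = -594/821 ≈ -0.7235.
%ΔP = (34.6 − 18.9)/[(18.9 + 34.6)/2] = 15.7/26.75 ≈ 0.5869.
Arc elasticity E = %Δq/%ΔP ≈ -0.7235/0.5869 ≈ -1.23.
|E| > 1: demand is elastic over this range.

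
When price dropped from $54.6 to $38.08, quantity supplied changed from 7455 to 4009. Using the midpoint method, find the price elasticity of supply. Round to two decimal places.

%Δq = (4009 − 7455)/[(7455 + 4009)/2] = -3446/5732 ≈ -0.6012.
%ΔP = (38.08 − 54.6)/[(54.6 + 38.08)/2] = -16.52/46.34 ≈ -0.3565.
Arc elasticity E = %Δq/%ΔP ≈ -0.6012/-0.3565 ≈ 1.69.
|E| > 1: supply is elastic over this range.

1.69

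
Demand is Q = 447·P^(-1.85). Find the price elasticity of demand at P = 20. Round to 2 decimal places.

For a Cobb–Douglas (constant-elasticity) form Q = A·P^α·…, the elasticity with respect to P equals the exponent α at every point.
Here the exponent on P is -1.85, so the price elasticity of demand is -1.85.

-1.85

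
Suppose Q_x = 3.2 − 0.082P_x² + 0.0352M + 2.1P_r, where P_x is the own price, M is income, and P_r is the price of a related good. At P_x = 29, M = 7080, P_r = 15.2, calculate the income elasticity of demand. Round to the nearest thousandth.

At the given point, Q_x = 3.2 − 0.082(29)² + 0.0352(7080) + 2.1(15.2) = 3.2 − 68.962 + 249.216 + 31.92 = 215.374.
∂Q_x/∂M = +0.0352, so E_I = 0.0352·(7080/215.374) ≈ 1.157.
E_I > 1: normal good (luxury).

1.157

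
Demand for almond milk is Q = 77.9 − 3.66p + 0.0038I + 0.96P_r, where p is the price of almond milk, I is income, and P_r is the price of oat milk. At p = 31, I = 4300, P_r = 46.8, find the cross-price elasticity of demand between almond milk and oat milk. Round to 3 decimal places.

First evaluate Q: 77.9 − 3.66(31) + 0.0038(4300) + 0.96(46.8) = 77.9 − 113.46 + 16.34 + 44.928 = 25.708.
∂Q/∂P_r = +0.96, so E_xy = 0.96·(46.8/25.708) ≈ 1.748.
E_xy > 0: the goods are substitutes.

1.748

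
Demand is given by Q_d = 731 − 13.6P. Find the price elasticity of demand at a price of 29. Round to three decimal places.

-1.172

At P = 29, Q_d = 336.6.
dQ_d/dP = −13.6.
Point elasticity E = (dQ_d/dP)·(P/Q_d) = -13.6 × 29/336.6 ≈ -1.172.
|E| > 1, so demand is elastic at this price.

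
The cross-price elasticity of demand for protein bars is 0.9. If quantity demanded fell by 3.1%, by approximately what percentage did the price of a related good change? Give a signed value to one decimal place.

%ΔQ ≈ E × %ΔP_y ⇒ %ΔP_y = %ΔQ / E = (-3.1%)/(0.9) ≈ -3.4%.

-3.4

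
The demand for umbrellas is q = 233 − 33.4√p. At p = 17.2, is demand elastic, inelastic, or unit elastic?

At p = 17.2, q = 94.4806.
dq/dp = −33.4/(2√p) = −33.4/(2·4.1473).
Point elasticity E = (dq/dp)·(p/q) = -4.0267 × 17.2/94.4806 ≈ -0.733.
|E| ≈ 0.733 < 1, so demand is inelastic.

inelastic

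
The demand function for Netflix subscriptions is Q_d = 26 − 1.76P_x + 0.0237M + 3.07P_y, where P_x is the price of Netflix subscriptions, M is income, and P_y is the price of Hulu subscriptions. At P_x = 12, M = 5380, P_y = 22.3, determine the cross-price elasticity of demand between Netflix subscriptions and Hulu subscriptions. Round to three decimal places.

First evaluate Q_d: 26 − 1.76(12) + 0.0237(5380) + 3.07(22.3) = 26 − 21.12 + 127.506 + 68.461 = 200.847.
∂Q_d/∂P_y = +3.07, so E_xy = 3.07·(22.3/200.847) ≈ 0.341.
E_xy > 0: the goods are substitutes.

0.341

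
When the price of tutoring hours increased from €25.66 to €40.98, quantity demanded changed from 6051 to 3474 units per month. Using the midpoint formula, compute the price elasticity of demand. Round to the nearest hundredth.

-1.18

%Δq = (3474 − 6051)/[(6051 + 3474)/2] = -2577/4762.5 ≈ -0.5411.
%ΔP = (40.98 − 25.66)/[(25.66 + 40.98)/2] = 15.32/33.32 ≈ 0.4598.
Arc elasticity E = %Δq/%ΔP ≈ -0.5411/0.4598 ≈ -1.18.
|E| > 1: demand is elastic over this range.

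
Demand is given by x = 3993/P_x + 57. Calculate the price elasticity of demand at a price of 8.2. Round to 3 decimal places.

-0.895

At P_x = 8.2, x = 543.9512.
dx/dP_x = −3993/P_x² = −59.3843.
Point elasticity E = (dx/dP_x)·(P_x/x) = -59.3843 × 8.2/543.9512 ≈ -0.895.
|E| < 1, so demand is inelastic at this price.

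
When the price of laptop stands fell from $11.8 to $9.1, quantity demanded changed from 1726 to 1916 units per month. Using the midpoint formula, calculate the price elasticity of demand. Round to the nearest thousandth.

%Δq = (1916 − 1726)/[(1726 + 1916)/2] = 190/1821 ≈ 0.1043.
%ΔP = (9.1 − 11.8)/[(11.8 + 9.1)/2] = -2.7/10.45 ≈ -0.2584.
Arc elasticity E = %Δq/%ΔP ≈ 0.1043/-0.2584 ≈ -0.404.
|E| < 1: demand is inelastic over this range.

-0.404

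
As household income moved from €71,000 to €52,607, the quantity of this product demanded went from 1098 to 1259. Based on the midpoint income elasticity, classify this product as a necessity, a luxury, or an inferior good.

inferior

%ΔQ = (1259 − 1098)/[(1098+1259)/2] = 161/1178.5 ≈ 0.1366.
%ΔI = (52,607 − 71,000)/[(71,000+52,607)/2] = -18393/61803.5 ≈ -0.2976.
E_I = %ΔQ/%ΔI ≈ -0.459.
E_I < 0: inferior good.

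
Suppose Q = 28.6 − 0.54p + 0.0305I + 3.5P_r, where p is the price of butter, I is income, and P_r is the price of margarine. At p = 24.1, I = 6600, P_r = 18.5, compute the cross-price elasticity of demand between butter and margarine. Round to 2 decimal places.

First evaluate Q: 28.6 − 0.54(24.1) + 0.0305(6600) + 3.5(18.5) = 28.6 − 13.014 + 201.3 + 64.75 = 281.636.
∂Q/∂P_r = +3.5, so E_xy = 3.5·(18.5/281.636) ≈ 0.23.
E_xy > 0: the goods are substitutes.

0.23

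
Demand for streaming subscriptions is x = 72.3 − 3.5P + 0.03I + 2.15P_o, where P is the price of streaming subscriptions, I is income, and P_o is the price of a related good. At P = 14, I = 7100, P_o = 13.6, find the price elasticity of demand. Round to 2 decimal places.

-0.18

Substituting, x = 72.3 − 3.5(14) + 0.03(7100) + 2.15(13.6) = 72.3 − 49 + 213 + 29.24 = 265.54.
∂x/∂P = −3.5, so E_p = (−3.5)·(14/265.54) ≈ -0.18.
|E_p| < 1: demand is inelastic.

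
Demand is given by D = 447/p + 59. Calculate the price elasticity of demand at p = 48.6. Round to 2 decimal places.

At p = 48.6, D = 68.1975.
dD/dp = −447/p² = −0.1892.
Point elasticity E = (dD/dp)·(p/D) = -0.1892 × 48.6/68.1975 ≈ -0.13.
|E| < 1, so demand is inelastic at this price.

-0.13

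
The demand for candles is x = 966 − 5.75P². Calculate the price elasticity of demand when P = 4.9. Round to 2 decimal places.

At P = 4.9, x = 827.9425.
dx/dP = −2·5.75·P = −56.35.
Point elasticity E = (dx/dP)·(P/x) = -56.35 × 4.9/827.9425 ≈ -0.33.
|E| < 1, so demand is inelastic at this price.

-0.33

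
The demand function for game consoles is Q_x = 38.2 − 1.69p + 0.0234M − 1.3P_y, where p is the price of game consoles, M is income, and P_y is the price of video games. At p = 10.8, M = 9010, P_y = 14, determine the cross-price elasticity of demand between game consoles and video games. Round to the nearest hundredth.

-0.09

Q_x = 38.2 − 1.69(10.8) + 0.0234(9010) − 1.3(14) = 38.2 − 18.252 + 210.834 − 18.2 = 212.582.
∂Q_x/∂P_y = −1.3, so E_xy = -1.3·(14/212.582) ≈ -0.09.
E_xy < 0: the goods are complements.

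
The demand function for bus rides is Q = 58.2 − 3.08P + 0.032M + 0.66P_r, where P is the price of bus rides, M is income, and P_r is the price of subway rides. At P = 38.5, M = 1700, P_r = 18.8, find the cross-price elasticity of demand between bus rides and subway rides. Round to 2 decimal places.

1.93

First evaluate Q: 58.2 − 3.08(38.5) + 0.032(1700) + 0.66(18.8) = 58.2 − 118.58 + 54.4 + 12.408 = 6.428.
∂Q/∂P_r = +0.66, so E_xy = 0.66·(18.8/6.428) ≈ 1.93.
E_xy > 0: the goods are substitutes.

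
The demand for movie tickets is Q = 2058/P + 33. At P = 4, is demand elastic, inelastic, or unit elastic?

At P = 4, Q = 547.5.
dQ/dP = −2058/P² = −128.625.
Point elasticity E = (dQ/dP)·(P/Q) = -128.625 × 4/547.5 ≈ -0.940.
|E| ≈ 0.940 < 1, so demand is inelastic.

inelastic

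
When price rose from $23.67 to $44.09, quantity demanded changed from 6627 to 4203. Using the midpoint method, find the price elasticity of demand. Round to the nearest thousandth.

%Δq = (4203 − 6627)/[(6627 + 4203)/2] = -2424/5415 ≈ -0.4476.
%Δp = (44.09 − 23.67)/[(23.67 + 44.09)/2] = 20.42/33.88 ≈ 0.6027.
Arc elasticity E = %Δq/%Δp ≈ -0.4476/0.6027 ≈ -0.743.
|E| < 1: demand is inelastic over this range.

-0.743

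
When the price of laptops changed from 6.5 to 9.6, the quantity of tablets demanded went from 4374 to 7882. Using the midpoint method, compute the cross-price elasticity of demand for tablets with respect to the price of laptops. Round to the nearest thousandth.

1.487

%ΔQ_x = (7882 − 4374)/[(4374+7882)/2] = 3508/6128 ≈ 0.5725.
%ΔP_y = (9.6 − 6.5)/[(6.5+9.6)/2] ≈ 0.3851.
E_xy = 0.5725/0.3851 ≈ 1.487.
E_xy > 0, so tablets and laptops are substitutes.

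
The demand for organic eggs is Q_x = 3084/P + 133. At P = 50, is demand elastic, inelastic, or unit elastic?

inelastic

At P = 50, Q_x = 194.68.
dQ_x/dP = −3084/P² = −1.2336.
Point elasticity E = (dQ_x/dP)·(P/Q_x) = -1.2336 × 50/194.68 ≈ -0.317.
|E| ≈ 0.317 < 1, so demand is inelastic.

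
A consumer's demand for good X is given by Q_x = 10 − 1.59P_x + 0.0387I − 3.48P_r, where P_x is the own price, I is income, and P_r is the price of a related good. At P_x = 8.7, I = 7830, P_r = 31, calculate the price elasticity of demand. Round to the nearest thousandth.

Q_x = 10 − 1.59(8.7) + 0.0387(7830) − 3.48(31) = 10 − 13.833 + 303.021 − 107.88 = 191.308.
∂Q_x/∂P_x = −1.59, so E_p = (−1.59)·(8.7/191.308) ≈ -0.072.
|E_p| < 1: demand is inelastic.

-0.072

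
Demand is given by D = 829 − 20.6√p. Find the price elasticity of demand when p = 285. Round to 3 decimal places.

-0.361

At p = 285, D = 481.232.
dD/dp = −20.6/(2√p) = −20.6/(2·16.8819).
Point elasticity E = (dD/dp)·(p/D) = -0.6101 × 285/481.232 ≈ -0.361.
|E| < 1, so demand is inelastic at this price.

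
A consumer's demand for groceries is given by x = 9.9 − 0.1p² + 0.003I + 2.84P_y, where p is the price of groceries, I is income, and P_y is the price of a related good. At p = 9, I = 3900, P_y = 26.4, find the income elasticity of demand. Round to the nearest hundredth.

x = 9.9 − 0.1(9)² + 0.003(3900) + 2.84(26.4) = 9.9 − 8.1 + 11.7 + 74.976 = 88.476.
∂x/∂I = +0.003, so E_I = 0.003·(3900/88.476) ≈ 0.13.
E_I ∈ (0,1): normal good (necessity).

0.13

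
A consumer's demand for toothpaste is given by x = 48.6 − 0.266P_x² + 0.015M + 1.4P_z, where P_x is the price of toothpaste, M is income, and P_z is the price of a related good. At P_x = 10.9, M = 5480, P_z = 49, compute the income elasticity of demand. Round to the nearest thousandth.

Evaluating quantity at (P_x, M, P_z) gives x = 48.6 − 0.266(10.9)² + 0.015(5480) + 1.4(49) = 48.6 − 31.6035 + 82.2 + 68.6 = 167.7965.
∂x/∂M = +0.015, so E_I = 0.015·(5480/167.7965) ≈ 0.490.
E_I ∈ (0,1): normal good (necessity).

0.490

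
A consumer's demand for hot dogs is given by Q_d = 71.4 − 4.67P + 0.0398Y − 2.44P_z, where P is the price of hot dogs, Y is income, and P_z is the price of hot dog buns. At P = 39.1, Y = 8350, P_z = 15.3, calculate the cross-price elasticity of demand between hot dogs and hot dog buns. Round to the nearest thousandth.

Evaluating quantity at (P, Y, P_z) gives Q_d = 71.4 − 4.67(39.1) + 0.0398(8350) − 2.44(15.3) = 71.4 − 182.597 + 332.33 − 37.332 = 183.801.
∂Q_d/∂P_z = −2.44, so E_xy = -2.44·(15.3/183.801) ≈ -0.203.
E_xy < 0: the goods are complements.

-0.203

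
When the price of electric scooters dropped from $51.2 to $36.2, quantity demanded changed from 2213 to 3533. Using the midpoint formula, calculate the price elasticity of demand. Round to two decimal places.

-1.34

%ΔQ = (3533 − 2213)/[(2213 + 3533)/2] = 1320/2873 ≈ 0.4595.
%ΔP = (36.2 − 51.2)/[(51.2 + 36.2)/2] = -15/43.7 ≈ -0.3432.
Arc elasticity E = %ΔQ/%ΔP ≈ 0.4595/-0.3432 ≈ -1.34.
|E| > 1: demand is elastic over this range.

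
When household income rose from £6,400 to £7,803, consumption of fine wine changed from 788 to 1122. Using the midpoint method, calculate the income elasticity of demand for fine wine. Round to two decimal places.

%ΔQ = (1122 − 788)/[(788+1122)/2] = 334/955 ≈ 0.3497.
%ΔY = (7,803 − 6,400)/[(6,400+7,803)/2] = 1403/7101.5 ≈ 0.1976.
E_I = %ΔQ/%ΔY ≈ 1.77.
E_I > 1: normal good (luxury).

1.77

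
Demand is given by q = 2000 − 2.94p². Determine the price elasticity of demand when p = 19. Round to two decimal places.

-2.26

At p = 19, q = 938.66.
dq/dp = −2·2.94·p = −111.72.
Point elasticity E = (dq/dp)·(p/q) = -111.72 × 19/938.66 ≈ -2.26.
|E| > 1, so demand is elastic at this price.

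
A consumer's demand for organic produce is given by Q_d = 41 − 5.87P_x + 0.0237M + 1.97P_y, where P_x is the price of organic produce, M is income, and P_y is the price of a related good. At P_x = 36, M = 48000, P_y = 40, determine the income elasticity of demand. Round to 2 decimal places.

1.09

First evaluate Q_d: 41 − 5.87(36) + 0.0237(48000) + 1.97(40) = 41 − 211.32 + 1137.6 + 78.8 = 1046.08.
∂Q_d/∂M = +0.0237, so E_I = 0.0237·(48000/1046.08) ≈ 1.09.
E_I > 1: normal good (luxury).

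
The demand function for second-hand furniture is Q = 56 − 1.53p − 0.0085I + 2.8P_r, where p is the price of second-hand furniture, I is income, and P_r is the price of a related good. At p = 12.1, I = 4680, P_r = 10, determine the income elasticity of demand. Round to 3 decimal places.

Q = 56 − 1.53(12.1) − 0.0085(4680) + 2.8(10) = 56 − 18.513 − 39.78 + 28 = 25.707.
∂Q/∂I = −0.0085, so E_I = -0.0085·(4680/25.707) ≈ -1.547.
E_I < 0: inferior good.

-1.547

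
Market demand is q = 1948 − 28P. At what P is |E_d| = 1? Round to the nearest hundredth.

For linear demand q = a − bP, E = −bP/(a − bP). |E| = 1 ⇒ bP = a − bP ⇒ P = a/(2b).
P = 1948/(2·28) ≈ 34.79.

34.79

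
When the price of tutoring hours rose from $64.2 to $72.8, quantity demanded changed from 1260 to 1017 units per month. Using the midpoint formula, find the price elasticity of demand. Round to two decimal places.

-1.70

%Δq = (1017 − 1260)/[(1260 + 1017)/2] = -243/1138.5 ≈ -0.2134.
%ΔP = (72.8 − 64.2)/[(64.2 + 72.8)/2] = 8.6/68.5 ≈ 0.1255.
Arc elasticity E = %Δq/%ΔP ≈ -0.2134/0.1255 ≈ -1.70.
|E| > 1: demand is elastic over this range.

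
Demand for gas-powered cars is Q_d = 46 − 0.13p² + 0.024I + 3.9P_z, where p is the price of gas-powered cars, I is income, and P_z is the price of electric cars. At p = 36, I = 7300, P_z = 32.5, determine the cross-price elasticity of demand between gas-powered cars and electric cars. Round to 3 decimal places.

0.706

Evaluating quantity at (p, I, P_z) gives Q_d = 46 − 0.13(36)² + 0.024(7300) + 3.9(32.5) = 46 − 168.48 + 175.2 + 126.75 = 179.47.
∂Q_d/∂P_z = +3.9, so E_xy = 3.9·(32.5/179.47) ≈ 0.706.
E_xy > 0: the goods are substitutes.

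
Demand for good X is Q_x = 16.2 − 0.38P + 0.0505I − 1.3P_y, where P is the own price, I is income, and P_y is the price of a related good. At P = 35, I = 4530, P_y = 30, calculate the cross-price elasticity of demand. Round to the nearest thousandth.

-0.202

At the given point, Q_x = 16.2 − 0.38(35) + 0.0505(4530) − 1.3(30) = 16.2 − 13.3 + 228.765 − 39 = 192.665.
∂Q_x/∂P_y = −1.3, so E_xy = -1.3·(30/192.665) ≈ -0.202.
E_xy < 0: the goods are complements.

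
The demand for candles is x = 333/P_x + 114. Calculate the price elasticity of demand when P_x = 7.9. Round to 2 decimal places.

At P_x = 7.9, x = 156.1519.
dx/dP_x = −333/P_x² = −5.3357.
Point elasticity E = (dx/dP_x)·(P_x/x) = -5.3357 × 7.9/156.1519 ≈ -0.27.
|E| < 1, so demand is inelastic at this price.

-0.27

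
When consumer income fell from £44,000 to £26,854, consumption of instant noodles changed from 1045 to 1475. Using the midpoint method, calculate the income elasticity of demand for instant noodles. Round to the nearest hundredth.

-0.71

%ΔQ = (1475 − 1045)/[(1045+1475)/2] = 430/1260 ≈ 0.3413.
%ΔM = (26,854 − 44,000)/[(44,000+26,854)/2] = -17146/35427 ≈ -0.4840.
E_I = %ΔQ/%ΔM ≈ -0.71.
E_I < 0: inferior good.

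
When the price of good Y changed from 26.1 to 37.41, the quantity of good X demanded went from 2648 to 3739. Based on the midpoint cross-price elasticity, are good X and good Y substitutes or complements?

%ΔQ_x = (3739 − 2648)/[(2648+3739)/2] = 1091/3193.5 ≈ 0.3416.
%ΔP_y = (37.41 − 26.1)/[(26.1+37.41)/2] ≈ 0.3562.
E_xy = 0.3416/0.3562 ≈ 0.959.
E_xy > 0, so the goods are substitutes.

substitutes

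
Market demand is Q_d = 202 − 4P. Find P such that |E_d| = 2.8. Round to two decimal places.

37.21

Set −bP/(a − bP) = −2.8 ⇒ bP = 2.8(a − bP) ⇒ bP(1+2.8) = 2.8·a.
P = 2.8·202/(4·3.8) ≈ 37.21.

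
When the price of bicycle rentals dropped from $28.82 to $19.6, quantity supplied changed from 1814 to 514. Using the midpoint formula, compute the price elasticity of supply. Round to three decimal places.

%ΔQ = (514 − 1814)/[(1814 + 514)/2] = -1300/1164 ≈ -1.1168.
%Δp = (19.6 − 28.82)/[(28.82 + 19.6)/2] = -9.22/24.21 ≈ -0.3808.
Arc elasticity E = %ΔQ/%Δp ≈ -1.1168/-0.3808 ≈ 2.933.
|E| > 1: supply is elastic over this range.

2.933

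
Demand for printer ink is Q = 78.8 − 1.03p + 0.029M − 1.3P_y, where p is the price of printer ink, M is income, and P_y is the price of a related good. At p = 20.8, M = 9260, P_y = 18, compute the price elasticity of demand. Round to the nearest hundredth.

-0.07

Q = 78.8 − 1.03(20.8) + 0.029(9260) − 1.3(18) = 78.8 − 21.424 + 268.54 − 23.4 = 302.516.
∂Q/∂p = −1.03, so E_p = (−1.03)·(20.8/302.516) ≈ -0.07.
|E_p| < 1: demand is inelastic.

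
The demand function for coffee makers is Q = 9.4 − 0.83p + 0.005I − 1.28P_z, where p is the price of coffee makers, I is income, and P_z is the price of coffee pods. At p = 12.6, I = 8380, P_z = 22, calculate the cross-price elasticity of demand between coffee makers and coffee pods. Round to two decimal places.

Q = 9.4 − 0.83(12.6) + 0.005(8380) − 1.28(22) = 9.4 − 10.458 + 41.9 − 28.16 = 12.682.
∂Q/∂P_z = −1.28, so E_xy = -1.28·(22/12.682) ≈ -2.22.
E_xy < 0: the goods are complements.

-2.22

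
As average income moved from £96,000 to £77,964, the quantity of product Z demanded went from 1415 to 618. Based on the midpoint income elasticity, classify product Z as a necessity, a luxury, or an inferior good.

luxury

%ΔQ = (618 − 1415)/[(1415+618)/2] = -797/1016.5 ≈ -0.7841.
%ΔM = (77,964 − 96,000)/[(96,000+77,964)/2] = -18036/86982 ≈ -0.2074.
E_I = %ΔQ/%ΔM ≈ 3.781.
E_I > 1: normal good (luxury).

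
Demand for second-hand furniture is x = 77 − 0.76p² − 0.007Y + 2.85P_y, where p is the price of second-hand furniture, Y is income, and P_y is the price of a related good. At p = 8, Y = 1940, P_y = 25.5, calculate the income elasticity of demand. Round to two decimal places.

x = 77 − 0.76(8)² − 0.007(1940) + 2.85(25.5) = 77 − 48.64 − 13.58 + 72.675 = 87.455.
∂x/∂Y = −0.007, so E_I = -0.007·(1940/87.455) ≈ -0.16.
E_I < 0: inferior good.

-0.16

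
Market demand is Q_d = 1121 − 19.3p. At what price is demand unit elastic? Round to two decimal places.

29.04

For linear demand Q_d = a − bp, E = −bp/(a − bp). |E| = 1 ⇒ bp = a − bp ⇒ p = a/(2b).
p = 1121/(2·19.3) ≈ 29.04.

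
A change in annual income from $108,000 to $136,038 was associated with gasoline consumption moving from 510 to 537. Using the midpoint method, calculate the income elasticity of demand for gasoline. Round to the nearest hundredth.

0.22

%ΔQ = (537 − 510)/[(510+537)/2] = 27/523.5 ≈ 0.0516.
%ΔY = (136,038 − 108,000)/[(108,000+136,038)/2] = 28038/122019 ≈ 0.2298.
E_I = %ΔQ/%ΔY ≈ 0.22.
E_I ∈ (0,1): normal good (necessity).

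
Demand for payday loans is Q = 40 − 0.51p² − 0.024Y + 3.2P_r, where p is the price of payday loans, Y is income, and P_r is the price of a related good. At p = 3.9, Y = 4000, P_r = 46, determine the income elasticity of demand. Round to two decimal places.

Evaluating quantity at (p, Y, P_r) gives Q = 40 − 0.51(3.9)² − 0.024(4000) + 3.2(46) = 40 − 7.7571 − 96 + 147.2 = 83.4429.
∂Q/∂Y = −0.024, so E_I = -0.024·(4000/83.4429) ≈ -1.15.
E_I < 0: inferior good.

-1.15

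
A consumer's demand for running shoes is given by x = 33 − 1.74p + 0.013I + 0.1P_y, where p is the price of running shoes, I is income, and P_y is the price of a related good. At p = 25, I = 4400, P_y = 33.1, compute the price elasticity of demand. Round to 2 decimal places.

x = 33 − 1.74(25) + 0.013(4400) + 0.1(33.1) = 33 − 43.5 + 57.2 + 3.31 = 50.01.
∂x/∂p = −1.74, so E_p = (−1.74)·(25/50.01) ≈ -0.87.
|E_p| < 1: demand is inelastic.

-0.87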